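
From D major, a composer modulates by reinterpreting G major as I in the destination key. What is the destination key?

The numeral I denotes a major triad on scale degree 1. With G on degree 1, the tonic of the new key is G.
Degree 1 carries a major triad in major keys, so the destination is G major.
Check: the diatonic triads of G major are G (I), Am (ii), Bm (iii), C (IV), D (V), Em (vi), F#dim (vii°) — G major is indeed I.

G major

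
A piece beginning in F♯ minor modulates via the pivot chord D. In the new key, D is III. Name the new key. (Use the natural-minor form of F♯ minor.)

B minor

The numeral III denotes a major triad on scale degree 3. With D on degree 3, the tonic of the new key is B.
Degree 3 carries a major triad in natural-minor keys, so the destination is B minor.
Check: the diatonic triads of B minor (natural minor) are Bm (i), C♯dim (ii°), D (III), Em (iv), F♯m (v), G (VI), A (VII) — D is indeed III.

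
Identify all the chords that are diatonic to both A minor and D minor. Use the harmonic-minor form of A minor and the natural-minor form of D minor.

Triads in A minor (harmonic minor): Am (i), Bdim (ii°), Caug (III+), Dm (iv), E (V), F (VI), G#dim (vii°).
Triads in D minor (natural minor): Dm (i), Edim (ii°), F (III), Gm (iv), Am (v), Bb (VI), C (VII).
Shared triads with their functions: Am (i in A minor, v in D minor); Dm (iv in A minor, i in D minor); F (VI in A minor, III in D minor).

Am, Dm, F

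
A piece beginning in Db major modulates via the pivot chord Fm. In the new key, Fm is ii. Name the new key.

Eb major

The numeral ii denotes a minor triad on scale degree 2. With F on degree 2, the tonic of the new key is Eb.
Degree 2 carries a minor triad in major keys, so the destination is Eb major.
Check: the diatonic triads of Eb major are Eb (I), Fm (ii), Gm (iii), Ab (IV), Bb (V), Cm (vi), Ddim (vii°) — Fm is indeed ii.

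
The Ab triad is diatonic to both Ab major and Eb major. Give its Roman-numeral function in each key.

I in Ab major; IV in Eb major

The scale of Ab major is Ab Bb C Db Eb F G; Ab is degree 1, and the triad built there (Ab-C-Eb) is major, so it is I.
The scale of Eb major is Eb F G Ab Bb C D; Ab is degree 4, and the triad built there (Ab-C-Eb) is major, so it is IV.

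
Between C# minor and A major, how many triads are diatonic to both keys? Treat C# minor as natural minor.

Diatonic triads of C# minor (natural minor): C#m (i), D#dim (ii°), E (III), F#m (iv), G#m (v), A (VI), B (VII).
Diatonic triads of A major: A (I), Bm (ii), C#m (iii), D (IV), E (V), F#m (vi), G#dim (vii°).
Matching root and quality in both lists: C#m, E, F#m, A.
That gives 4 common triads.

4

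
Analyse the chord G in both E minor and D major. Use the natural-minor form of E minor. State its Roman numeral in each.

The scale of E minor (natural minor) is E F# G A B C D; G is degree 3, and the triad built there (G-B-D) is major, so it is III.
The scale of D major is D E F# G A B C#; G is degree 4, and the triad built there (G-B-D) is major, so it is IV.

III in E minor; IV in D major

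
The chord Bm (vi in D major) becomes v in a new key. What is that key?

E minor

The numeral v denotes a minor triad on scale degree 5. With B on degree 5, the tonic of the new key is E.
Degree 5 carries a minor triad in natural-minor keys, so the destination is E minor.
Check: the diatonic triads of E minor (natural minor) are Em (i), F#dim (ii°), G (III), Am (iv), Bm (v), C (VI), D (VII) — Bm is indeed v.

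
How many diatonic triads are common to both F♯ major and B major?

4

Diatonic triads of F♯ major: F♯ major (I), G♯ minor (ii), A♯ minor (iii), B major (IV), C♯ major (V), D♯ minor (vi), E♯ diminished (vii°).
Diatonic triads of B major: B major (I), C♯ minor (ii), D♯ minor (iii), E major (IV), F♯ major (V), G♯ minor (vi), A♯ diminished (vii°).
Matching root and quality in both lists: F♯ major, G♯ minor, B major, D♯ minor.
That gives 4 common triads.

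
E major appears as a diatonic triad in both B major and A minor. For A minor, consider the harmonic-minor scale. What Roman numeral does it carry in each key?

IV in B major; V in A minor

The scale of B major is B C♯ D♯ E F♯ G♯ A♯; E is degree 4, and the triad built there (E-G♯-B) is major, so it is IV.
The scale of A minor (harmonic minor) is A B C D E F G♯; E is degree 5, and the triad built there (E-G♯-B) is major, so it is V.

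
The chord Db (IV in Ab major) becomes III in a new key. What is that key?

The numeral III denotes a major triad on scale degree 3. With Db on degree 3, the tonic of the new key is Bb.
Degree 3 carries a major triad in natural-minor keys, so the destination is Bb minor.
Check: the diatonic triads of Bb minor (natural minor) are Bbm (i), Cdim (ii°), Db (III), Ebm (iv), Fm (v), Gb (VI), Ab (VII) — Db is indeed III.

Bb minor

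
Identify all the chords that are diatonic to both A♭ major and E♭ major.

A♭, Cm, E♭, Fm

Triads in A♭ major: A♭ (I), B♭m (ii), Cm (iii), D♭ (IV), E♭ (V), Fm (vi), Gdim (vii°).
Triads in E♭ major: E♭ (I), Fm (ii), Gm (iii), A♭ (IV), B♭ (V), Cm (vi), Ddim (vii°).
Shared triads with their functions: A♭ (I in A♭ major, IV in E♭ major); Cm (iii in A♭ major, vi in E♭ major); E♭ (V in A♭ major, I in E♭ major); Fm (vi in A♭ major, ii in E♭ major).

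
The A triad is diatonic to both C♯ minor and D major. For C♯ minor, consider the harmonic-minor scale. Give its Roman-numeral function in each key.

VI in C♯ minor; V in D major

The scale of C♯ minor (harmonic minor) is C♯ D♯ E F♯ G♯ A B♯; A is degree 6, and the triad built there (A-C♯-E) is major, so it is VI.
The scale of D major is D E F♯ G A B C♯; A is degree 5, and the triad built there (A-C♯-E) is major, so it is V.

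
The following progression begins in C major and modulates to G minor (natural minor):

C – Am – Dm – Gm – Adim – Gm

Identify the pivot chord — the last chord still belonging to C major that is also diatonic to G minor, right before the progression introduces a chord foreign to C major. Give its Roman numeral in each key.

Dm — ii in C major, v in G minor

Chords diatonic to C major: C, Dm, Em, F, G, Am, Bdim.
Reading the progression, the first chord not in that set is Gm, so the modulation leaves C major there.
The chord immediately before Gm is Dm, which is diatonic to both keys: ii in C major and v in G minor.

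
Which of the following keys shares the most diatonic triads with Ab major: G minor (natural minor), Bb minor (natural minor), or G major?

Bb minor

Triads of Ab major: Ab major (I), Bb minor (ii), C minor (iii), Db major (IV), Eb major (V), F minor (vi), G diminished (vii°).
G minor (natural minor) shares 2: Cm, Eb.
Bb minor (natural minor) shares 4: Ab, Bbm, Db, Fm.
G major shares 0: none.
The most common triads (4) are shared with Bb minor.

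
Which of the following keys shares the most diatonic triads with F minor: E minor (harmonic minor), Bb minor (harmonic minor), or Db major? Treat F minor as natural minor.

Db major

Triads of F minor (natural minor): Fm (i), Gdim (ii°), Ab (III), Bbm (iv), Cm (v), Db (VI), Eb (VII).
E minor (harmonic minor) shares 0: none.
Bb minor (harmonic minor) shares 1: Bbm.
Db major shares 4: Fm, Ab, Bbm, Db.
The most common triads (4) are shared with Db major.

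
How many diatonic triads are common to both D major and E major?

2

Diatonic triads of D major: D (I), Em (ii), F#m (iii), G (IV), A (V), Bm (vi), C#dim (vii°).
Diatonic triads of E major: E (I), F#m (ii), G#m (iii), A (IV), B (V), C#m (vi), D#dim (vii°).
Matching root and quality in both lists: F#m, A.
That gives 2 common triads.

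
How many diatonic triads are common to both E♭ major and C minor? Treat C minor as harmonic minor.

4

Diatonic triads of E♭ major: E♭ (I), Fm (ii), Gm (iii), A♭ (IV), B♭ (V), Cm (vi), Ddim (vii°).
Diatonic triads of C minor (harmonic minor): Cm (i), Ddim (ii°), E♭aug (III+), Fm (iv), G (V), A♭ (VI), Bdim (vii°).
Matching root and quality in both lists: Fm, A♭, Cm, Ddim.
That gives 4 common triads.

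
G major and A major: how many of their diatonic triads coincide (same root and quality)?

Diatonic triads of G major: G major (I), A minor (ii), B minor (iii), C major (IV), D major (V), E minor (vi), F# diminished (vii°).
Diatonic triads of A major: A major (I), B minor (ii), C# minor (iii), D major (IV), E major (V), F# minor (vi), G# diminished (vii°).
Matching root and quality in both lists: B minor, D major.
That gives 2 common triads.

2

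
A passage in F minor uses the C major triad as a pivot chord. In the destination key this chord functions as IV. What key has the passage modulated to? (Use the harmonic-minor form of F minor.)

G major

The numeral IV denotes a major triad on scale degree 4. With C on degree 4, the tonic of the new key is G.
Degree 4 carries a major triad in major keys, so the destination is G major.
Check: the diatonic triads of G major are G (I), Am (ii), Bm (iii), C (IV), D (V), Em (vi), F#dim (vii°) — C major is indeed IV.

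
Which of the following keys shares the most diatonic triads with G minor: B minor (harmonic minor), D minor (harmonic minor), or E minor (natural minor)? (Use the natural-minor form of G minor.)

D minor

Triads of G minor (natural minor): Gm (i), Adim (ii°), B♭ (III), Cm (iv), Dm (v), E♭ (VI), F (VII).
B minor (harmonic minor) shares 0: none.
D minor (harmonic minor) shares 3: Gm, B♭, Dm.
E minor (natural minor) shares 0: none.
The most common triads (3) are shared with D minor.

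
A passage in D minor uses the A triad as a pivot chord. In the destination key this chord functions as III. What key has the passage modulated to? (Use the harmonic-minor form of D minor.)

F♯ minor

The numeral III denotes a major triad on scale degree 3. With A on degree 3, the tonic of the new key is F♯.
Degree 3 carries a major triad in natural-minor keys, so the destination is F♯ minor.
Check: the diatonic triads of F♯ minor (natural minor) are F♯m (i), G♯dim (ii°), A (III), Bm (iv), C♯m (v), D (VI), E (VII) — A is indeed III.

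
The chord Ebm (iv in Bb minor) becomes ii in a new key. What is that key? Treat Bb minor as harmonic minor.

The numeral ii denotes a minor triad on scale degree 2. With Eb on degree 2, the tonic of the new key is Db.
Degree 2 carries a minor triad in major keys, so the destination is Db major.
Check: the diatonic triads of Db major are Db (I), Ebm (ii), Fm (iii), Gb (IV), Ab (V), Bbm (vi), Cdim (vii°) — Ebm is indeed ii.

Db major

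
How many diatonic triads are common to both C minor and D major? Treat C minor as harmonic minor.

Diatonic triads of C minor (harmonic minor): Cm (i), Ddim (ii°), Ebaug (III+), Fm (iv), G (V), Ab (VI), Bdim (vii°).
Diatonic triads of D major: D (I), Em (ii), F#m (iii), G (IV), A (V), Bm (vi), C#dim (vii°).
Matching root and quality in both lists: G.
That gives 1 common triad.

1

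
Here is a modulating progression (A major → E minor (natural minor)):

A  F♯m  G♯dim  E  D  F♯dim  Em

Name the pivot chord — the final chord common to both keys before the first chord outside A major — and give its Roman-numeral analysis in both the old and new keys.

D — IV in A major, VII in E minor

Chords diatonic to A major: A, Bm, C♯m, D, E, F♯m, G♯dim.
Reading the progression, the first chord not in that set is F♯dim, so the modulation leaves A major there.
The chord immediately before F♯dim is D, which is diatonic to both keys: IV in A major and VII in E minor.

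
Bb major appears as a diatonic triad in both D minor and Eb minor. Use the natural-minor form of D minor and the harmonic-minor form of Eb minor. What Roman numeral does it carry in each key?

VI in D minor; V in Eb minor

The scale of D minor (natural minor) is D E F G A Bb C; Bb is degree 6, and the triad built there (Bb-D-F) is major, so it is VI.
The scale of Eb minor (harmonic minor) is Eb F Gb Ab Bb Cb D; Bb is degree 5, and the triad built there (Bb-D-F) is major, so it is V.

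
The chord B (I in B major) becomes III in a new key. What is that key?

G# minor

The numeral III denotes a major triad on scale degree 3. With B on degree 3, the tonic of the new key is G#.
Degree 3 carries a major triad in natural-minor keys, so the destination is G# minor.
Check: the diatonic triads of G# minor (natural minor) are G#m (i), A#dim (ii°), B (III), C#m (iv), D#m (v), E (VI), F# (VII) — B is indeed III.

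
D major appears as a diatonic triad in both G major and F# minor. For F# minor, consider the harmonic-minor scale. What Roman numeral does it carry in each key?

The scale of G major is G A B C D E F#; D is degree 5, and the triad built there (D-F#-A) is major, so it is V.
The scale of F# minor (harmonic minor) is F# G# A B C# D E#; D is degree 6, and the triad built there (D-F#-A) is major, so it is VI.

V in G major; VI in F# minor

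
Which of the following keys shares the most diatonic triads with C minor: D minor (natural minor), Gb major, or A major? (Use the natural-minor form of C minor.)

D minor

Triads of C minor (natural minor): Cm (i), Ddim (ii°), Eb (III), Fm (iv), Gm (v), Ab (VI), Bb (VII).
D minor (natural minor) shares 2: Gm, Bb.
Gb major shares 0: none.
A major shares 0: none.
The most common triads (2) are shared with D minor.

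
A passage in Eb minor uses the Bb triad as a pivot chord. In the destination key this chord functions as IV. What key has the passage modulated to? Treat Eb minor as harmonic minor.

The numeral IV denotes a major triad on scale degree 4. With Bb on degree 4, the tonic of the new key is F.
Degree 4 carries a major triad in major keys, so the destination is F major.
Check: the diatonic triads of F major are F (I), Gm (ii), Am (iii), Bb (IV), C (V), Dm (vi), Edim (vii°) — Bb is indeed IV.

F major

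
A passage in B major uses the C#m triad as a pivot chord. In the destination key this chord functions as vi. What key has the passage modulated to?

E major

The numeral vi denotes a minor triad on scale degree 6. With C# on degree 6, the tonic of the new key is E.
Degree 6 carries a minor triad in major keys, so the destination is E major.
Check: the diatonic triads of E major are E (I), F#m (ii), G#m (iii), A (IV), B (V), C#m (vi), D#dim (vii°) — C#m is indeed vi.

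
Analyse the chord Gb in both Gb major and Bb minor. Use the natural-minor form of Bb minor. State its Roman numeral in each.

I in Gb major; VI in Bb minor

The scale of Gb major is Gb Ab Bb Cb Db Eb F; Gb is degree 1, and the triad built there (Gb-Bb-Db) is major, so it is I.
The scale of Bb minor (natural minor) is Bb C Db Eb F Gb Ab; Gb is degree 6, and the triad built there (Gb-Bb-Db) is major, so it is VI.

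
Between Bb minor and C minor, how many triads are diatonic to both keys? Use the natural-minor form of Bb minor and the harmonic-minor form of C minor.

2

Diatonic triads of Bb minor (natural minor): Bbm (i), Cdim (ii°), Db (III), Ebm (iv), Fm (v), Gb (VI), Ab (VII).
Diatonic triads of C minor (harmonic minor): Cm (i), Ddim (ii°), Ebaug (III+), Fm (iv), G (V), Ab (VI), Bdim (vii°).
Matching root and quality in both lists: Fm, Ab.
That gives 2 common triads.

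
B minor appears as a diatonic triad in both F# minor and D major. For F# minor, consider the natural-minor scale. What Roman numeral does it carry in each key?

The scale of F# minor (natural minor) is F# G# A B C# D E; B is degree 4, and the triad built there (B-D-F#) is minor, so it is iv.
The scale of D major is D E F# G A B C#; B is degree 6, and the triad built there (B-D-F#) is minor, so it is vi.

iv in F# minor; vi in D major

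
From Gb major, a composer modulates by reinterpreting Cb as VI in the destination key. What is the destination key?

Eb minor

The numeral VI denotes a major triad on scale degree 6. With Cb on degree 6, the tonic of the new key is Eb.
Degree 6 carries a major triad in minor keys, so the destination is Eb minor.
Check: the diatonic triads of Eb minor (natural minor) are Ebm (i), Fdim (ii°), Gb (III), Abm (iv), Bbm (v), Cb (VI), Db (VII) — Cb is indeed VI.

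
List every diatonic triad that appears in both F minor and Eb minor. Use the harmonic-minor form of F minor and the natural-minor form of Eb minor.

Triads in F minor (harmonic minor): Fm (i), Gdim (ii°), Abaug (III+), Bbm (iv), C (V), Db (VI), Edim (vii°).
Triads in Eb minor (natural minor): Ebm (i), Fdim (ii°), Gb (III), Abm (iv), Bbm (v), Cb (VI), Db (VII).
Shared triads with their functions: Bbm (iv in F minor, v in Eb minor); Db (VI in F minor, VII in Eb minor).

Bbm, Db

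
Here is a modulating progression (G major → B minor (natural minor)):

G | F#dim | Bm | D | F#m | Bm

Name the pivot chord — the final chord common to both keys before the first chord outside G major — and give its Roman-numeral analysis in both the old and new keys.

D — V in G major, III in B minor

Chords diatonic to G major: G, Am, Bm, C, D, Em, F#dim.
Reading the progression, the first chord not in that set is F#m, so the modulation leaves G major there.
The chord immediately before F#m is D, which is diatonic to both keys: V in G major and III in B minor.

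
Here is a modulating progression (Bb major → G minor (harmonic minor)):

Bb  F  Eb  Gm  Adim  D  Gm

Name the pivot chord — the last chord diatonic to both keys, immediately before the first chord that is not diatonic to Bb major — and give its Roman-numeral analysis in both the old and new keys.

Chords diatonic to Bb major: Bb, Cm, Dm, Eb, F, Gm, Adim.
Reading the progression, the first chord not in that set is D, so the modulation leaves Bb major there.
The chord immediately before D is Adim, which is diatonic to both keys: vii° in Bb major and ii° in G minor.

Adim — vii° in Bb major, ii° in G minor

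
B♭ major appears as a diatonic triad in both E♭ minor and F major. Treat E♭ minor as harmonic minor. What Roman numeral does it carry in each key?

V in E♭ minor; IV in F major

The scale of E♭ minor (harmonic minor) is E♭ F G♭ A♭ B♭ C♭ D; B♭ is degree 5, and the triad built there (B♭-D-F) is major, so it is V.
The scale of F major is F G A B♭ C D E; B♭ is degree 4, and the triad built there (B♭-D-F) is major, so it is IV.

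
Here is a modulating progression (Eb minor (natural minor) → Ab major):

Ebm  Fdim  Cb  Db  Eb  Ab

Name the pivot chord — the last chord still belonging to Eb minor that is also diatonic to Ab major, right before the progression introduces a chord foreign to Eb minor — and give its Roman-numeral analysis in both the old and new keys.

Chords diatonic to Eb minor: Ebm, Fdim, Gb, Abm, Bbm, Cb, Db.
Reading the progression, the first chord not in that set is Eb, so the modulation leaves Eb minor there.
The chord immediately before Eb is Db, which is diatonic to both keys: VII in Eb minor and IV in Ab major.

Db — VII in Eb minor, IV in Ab major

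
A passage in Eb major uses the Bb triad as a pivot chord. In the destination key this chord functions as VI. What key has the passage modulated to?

The numeral VI denotes a major triad on scale degree 6. With Bb on degree 6, the tonic of the new key is D.
Degree 6 carries a major triad in minor keys, so the destination is D minor.
Check: the diatonic triads of D minor (natural minor) are Dm (i), Edim (ii°), F (III), Gm (iv), Am (v), Bb (VI), C (VII) — Bb is indeed VI.

D minor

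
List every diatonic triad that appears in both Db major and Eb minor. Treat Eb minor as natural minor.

Db, Ebm, Gb, Bbm

Triads in Db major: Db major (I), Eb minor (ii), F minor (iii), Gb major (IV), Ab major (V), Bb minor (vi), C diminished (vii°).
Triads in Eb minor (natural minor): Eb minor (i), F diminished (ii°), Gb major (III), Ab minor (iv), Bb minor (v), Cb major (VI), Db major (VII).
Shared triads with their functions: Db major (I in Db major, VII in Eb minor); Eb minor (ii in Db major, i in Eb minor); Gb major (IV in Db major, III in Eb minor); Bb minor (vi in Db major, v in Eb minor).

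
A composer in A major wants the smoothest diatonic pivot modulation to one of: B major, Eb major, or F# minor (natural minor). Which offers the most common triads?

F# minor

Triads of A major: A (I), Bm (ii), C#m (iii), D (IV), E (V), F#m (vi), G#dim (vii°).
B major shares 2: C#m, E.
Eb major shares 0: none.
F# minor (natural minor) shares 7: A, Bm, C#m, D, E, F#m, G#dim.
The most common triads (7) are shared with F# minor.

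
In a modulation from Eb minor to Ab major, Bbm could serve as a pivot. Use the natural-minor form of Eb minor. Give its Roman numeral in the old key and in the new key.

v in Eb minor; ii in Ab major

The scale of Eb minor (natural minor) is Eb F Gb Ab Bb Cb Db; Bb is degree 5, and the triad built there (Bb-Db-F) is minor, so it is v.
The scale of Ab major is Ab Bb C Db Eb F G; Bb is degree 2, and the triad built there (Bb-Db-F) is minor, so it is ii.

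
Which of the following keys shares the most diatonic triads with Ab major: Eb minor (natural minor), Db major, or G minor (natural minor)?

Triads of Ab major: Ab major (I), Bb minor (ii), C minor (iii), Db major (IV), Eb major (V), F minor (vi), G diminished (vii°).
Eb minor (natural minor) shares 2: Bbm, Db.
Db major shares 4: Ab, Bbm, Db, Fm.
G minor (natural minor) shares 2: Cm, Eb.
The most common triads (4) are shared with Db major.

Db major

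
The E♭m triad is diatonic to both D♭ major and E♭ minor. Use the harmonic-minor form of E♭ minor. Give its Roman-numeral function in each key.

ii in D♭ major; i in E♭ minor

The scale of D♭ major is D♭ E♭ F G♭ A♭ B♭ C; E♭ is degree 2, and the triad built there (E♭-G♭-B♭) is minor, so it is ii.
The scale of E♭ minor (harmonic minor) is E♭ F G♭ A♭ B♭ C♭ D; E♭ is degree 1, and the triad built there (E♭-G♭-B♭) is minor, so it is i.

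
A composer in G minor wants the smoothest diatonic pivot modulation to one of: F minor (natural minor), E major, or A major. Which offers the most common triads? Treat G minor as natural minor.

Triads of G minor (natural minor): Gm (i), Adim (ii°), Bb (III), Cm (iv), Dm (v), Eb (VI), F (VII).
F minor (natural minor) shares 2: Cm, Eb.
E major shares 0: none.
A major shares 0: none.
The most common triads (2) are shared with F minor.

F minor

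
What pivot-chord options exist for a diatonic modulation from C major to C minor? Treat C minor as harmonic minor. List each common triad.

Triads in C major: C (I), Dm (ii), Em (iii), F (IV), G (V), Am (vi), Bdim (vii°).
Triads in C minor (harmonic minor): Cm (i), Ddim (ii°), Ebaug (III+), Fm (iv), G (V), Ab (VI), Bdim (vii°).
Shared triads with their functions: G (V in C major, V in C minor); Bdim (vii° in C major, vii° in C minor).

G, Bdim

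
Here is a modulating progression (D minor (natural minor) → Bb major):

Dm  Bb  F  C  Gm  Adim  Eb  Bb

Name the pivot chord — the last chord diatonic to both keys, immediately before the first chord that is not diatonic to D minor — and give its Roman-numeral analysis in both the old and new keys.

Chords diatonic to D minor: Dm, Edim, F, Gm, Am, Bb, C.
Reading the progression, the first chord not in that set is Adim, so the modulation leaves D minor there.
The chord immediately before Adim is Gm, which is diatonic to both keys: iv in D minor and vi in Bb major.

Gm — iv in D minor, vi in Bb major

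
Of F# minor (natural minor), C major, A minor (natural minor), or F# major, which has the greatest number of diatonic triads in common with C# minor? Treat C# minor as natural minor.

Triads of C# minor (natural minor): C#m (i), D#dim (ii°), E (III), F#m (iv), G#m (v), A (VI), B (VII).
F# minor (natural minor) shares 4: C#m, E, F#m, A.
C major shares 0: none.
A minor (natural minor) shares 0: none.
F# major shares 2: G#m, B.
The most common triads (4) are shared with F# minor.

F# minor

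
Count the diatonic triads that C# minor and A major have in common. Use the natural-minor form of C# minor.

4

Diatonic triads of C# minor (natural minor): C#m (i), D#dim (ii°), E (III), F#m (iv), G#m (v), A (VI), B (VII).
Diatonic triads of A major: A (I), Bm (ii), C#m (iii), D (IV), E (V), F#m (vi), G#dim (vii°).
Matching root and quality in both lists: C#m, E, F#m, A.
That gives 4 common triads.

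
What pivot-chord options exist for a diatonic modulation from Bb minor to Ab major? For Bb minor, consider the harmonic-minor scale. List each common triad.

Triads in Bb minor (harmonic minor): Bbm (i), Cdim (ii°), Dbaug (III+), Ebm (iv), F (V), Gb (VI), Adim (vii°).
Triads in Ab major: Ab (I), Bbm (ii), Cm (iii), Db (IV), Eb (V), Fm (vi), Gdim (vii°).
Shared triads with their functions: Bbm (i in Bb minor, ii in Ab major).

Bbm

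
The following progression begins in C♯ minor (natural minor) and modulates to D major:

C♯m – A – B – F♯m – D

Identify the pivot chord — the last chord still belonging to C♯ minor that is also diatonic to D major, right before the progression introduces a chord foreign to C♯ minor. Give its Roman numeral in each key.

F♯m — iv in C♯ minor, iii in D major

Chords diatonic to C♯ minor: C♯m, D♯dim, E, F♯m, G♯m, A, B.
Reading the progression, the first chord not in that set is D, so the modulation leaves C♯ minor there.
The chord immediately before D is F♯m, which is diatonic to both keys: iv in C♯ minor and iii in D major.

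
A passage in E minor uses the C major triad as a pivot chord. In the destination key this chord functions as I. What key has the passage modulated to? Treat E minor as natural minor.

The numeral I denotes a major triad on scale degree 1. With C on degree 1, the tonic of the new key is C.
Degree 1 carries a major triad in major keys, so the destination is C major.
Check: the diatonic triads of C major are C (I), Dm (ii), Em (iii), F (IV), G (V), Am (vi), Bdim (vii°) — C major is indeed I.

C major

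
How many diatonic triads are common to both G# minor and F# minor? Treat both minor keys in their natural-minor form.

Diatonic triads of G# minor (natural minor): G#m (i), A#dim (ii°), B (III), C#m (iv), D#m (v), E (VI), F# (VII).
Diatonic triads of F# minor (natural minor): F#m (i), G#dim (ii°), A (III), Bm (iv), C#m (v), D (VI), E (VII).
Matching root and quality in both lists: C#m, E.
That gives 2 common triads.

2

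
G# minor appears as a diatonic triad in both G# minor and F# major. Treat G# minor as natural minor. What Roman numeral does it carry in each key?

The scale of G# minor (natural minor) is G# A# B C# D# E F#; G# is degree 1, and the triad built there (G#-B-D#) is minor, so it is i.
The scale of F# major is F# G# A# B C# D# E#; G# is degree 2, and the triad built there (G#-B-D#) is minor, so it is ii.

i in G# minor; ii in F# major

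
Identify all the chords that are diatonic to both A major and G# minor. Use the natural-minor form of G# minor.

Triads in A major: A (I), Bm (ii), C#m (iii), D (IV), E (V), F#m (vi), G#dim (vii°).
Triads in G# minor (natural minor): G#m (i), A#dim (ii°), B (III), C#m (iv), D#m (v), E (VI), F# (VII).
Shared triads with their functions: C#m (iii in A major, iv in G# minor); E (V in A major, VI in G# minor).

C#m, E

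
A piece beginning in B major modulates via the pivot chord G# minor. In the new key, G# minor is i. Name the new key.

G# minor

The numeral i denotes a minor triad on scale degree 1. With G# on degree 1, the tonic of the new key is G#.
Degree 1 carries a minor triad in minor keys, so the destination is G# minor.
Check: the diatonic triads of G# minor (natural minor) are G#m (i), A#dim (ii°), B (III), C#m (iv), D#m (v), E (VI), F# (VII) — G# minor is indeed i.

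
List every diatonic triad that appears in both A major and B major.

Triads in A major: A (I), Bm (ii), C#m (iii), D (IV), E (V), F#m (vi), G#dim (vii°).
Triads in B major: B (I), C#m (ii), D#m (iii), E (IV), F# (V), G#m (vi), A#dim (vii°).
Shared triads with their functions: C#m (iii in A major, ii in B major); E (V in A major, IV in B major).

C#m, E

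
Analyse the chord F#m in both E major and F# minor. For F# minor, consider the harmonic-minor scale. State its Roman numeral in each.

ii in E major; i in F# minor

The scale of E major is E F# G# A B C# D#; F# is degree 2, and the triad built there (F#-A-C#) is minor, so it is ii.
The scale of F# minor (harmonic minor) is F# G# A B C# D E#; F# is degree 1, and the triad built there (F#-A-C#) is minor, so it is i.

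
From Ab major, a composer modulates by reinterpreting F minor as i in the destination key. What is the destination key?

F minor

The numeral i denotes a minor triad on scale degree 1. With F on degree 1, the tonic of the new key is F.
Degree 1 carries a minor triad in minor keys, so the destination is F minor.
Check: the diatonic triads of F minor (natural minor) are Fm (i), Gdim (ii°), Ab (III), Bbm (iv), Cm (v), Db (VI), Eb (VII) — F minor is indeed i.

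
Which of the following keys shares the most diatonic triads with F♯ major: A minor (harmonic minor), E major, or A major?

Triads of F♯ major: F♯ major (I), G♯ minor (ii), A♯ minor (iii), B major (IV), C♯ major (V), D♯ minor (vi), E♯ diminished (vii°).
A minor (harmonic minor) shares 0: none.
E major shares 2: G♯m, B.
A major shares 0: none.
The most common triads (2) are shared with E major.

E major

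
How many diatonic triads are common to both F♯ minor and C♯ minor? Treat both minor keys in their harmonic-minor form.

1

Diatonic triads of F♯ minor (harmonic minor): F♯m (i), G♯dim (ii°), Aaug (III+), Bm (iv), C♯ (V), D (VI), E♯dim (vii°).
Diatonic triads of C♯ minor (harmonic minor): C♯m (i), D♯dim (ii°), Eaug (III+), F♯m (iv), G♯ (V), A (VI), B♯dim (vii°).
Matching root and quality in both lists: F♯m.
That gives 1 common triad.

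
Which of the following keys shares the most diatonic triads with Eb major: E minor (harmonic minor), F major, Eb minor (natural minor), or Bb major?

Triads of Eb major: Eb (I), Fm (ii), Gm (iii), Ab (IV), Bb (V), Cm (vi), Ddim (vii°).
E minor (harmonic minor) shares 0: none.
F major shares 2: Gm, Bb.
Eb minor (natural minor) shares 0: none.
Bb major shares 4: Eb, Gm, Bb, Cm.
The most common triads (4) are shared with Bb major.

Bb major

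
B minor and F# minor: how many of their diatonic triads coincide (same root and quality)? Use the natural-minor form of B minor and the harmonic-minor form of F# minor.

3

Diatonic triads of B minor (natural minor): Bm (i), C#dim (ii°), D (III), Em (iv), F#m (v), G (VI), A (VII).
Diatonic triads of F# minor (harmonic minor): F#m (i), G#dim (ii°), Aaug (III+), Bm (iv), C# (V), D (VI), E#dim (vii°).
Matching root and quality in both lists: Bm, D, F#m.
That gives 3 common triads.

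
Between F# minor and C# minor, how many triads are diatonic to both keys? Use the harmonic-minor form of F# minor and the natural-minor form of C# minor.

1

Diatonic triads of F# minor (harmonic minor): F#m (i), G#dim (ii°), Aaug (III+), Bm (iv), C# (V), D (VI), E#dim (vii°).
Diatonic triads of C# minor (natural minor): C#m (i), D#dim (ii°), E (III), F#m (iv), G#m (v), A (VI), B (VII).
Matching root and quality in both lists: F#m.
That gives 1 common triad.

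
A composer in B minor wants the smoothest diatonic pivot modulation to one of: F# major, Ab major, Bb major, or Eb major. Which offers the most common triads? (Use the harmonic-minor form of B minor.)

F# major

Triads of B minor (harmonic minor): Bm (i), C#dim (ii°), Daug (III+), Em (iv), F# (V), G (VI), A#dim (vii°).
F# major shares 1: F#.
Ab major shares 0: none.
Bb major shares 0: none.
Eb major shares 0: none.
The most common triads (1) are shared with F# major.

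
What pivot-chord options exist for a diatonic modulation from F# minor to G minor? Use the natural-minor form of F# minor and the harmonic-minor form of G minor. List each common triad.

D

Triads in F# minor (natural minor): F# minor (i), G# diminished (ii°), A major (III), B minor (iv), C# minor (v), D major (VI), E major (VII).
Triads in G minor (harmonic minor): G minor (i), A diminished (ii°), Bb augmented (III+), C minor (iv), D major (V), Eb major (VI), F# diminished (vii°).
Shared triads with their functions: D major (VI in F# minor, V in G minor).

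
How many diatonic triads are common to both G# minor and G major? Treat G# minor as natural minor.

Diatonic triads of G# minor (natural minor): G# minor (i), A# diminished (ii°), B major (III), C# minor (iv), D# minor (v), E major (VI), F# major (VII).
Diatonic triads of G major: G major (I), A minor (ii), B minor (iii), C major (IV), D major (V), E minor (vi), F# diminished (vii°).
No triad has the same root and quality in both keys.

0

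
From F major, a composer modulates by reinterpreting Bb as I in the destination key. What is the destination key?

Bb major

The numeral I denotes a major triad on scale degree 1. With Bb on degree 1, the tonic of the new key is Bb.
Degree 1 carries a major triad in major keys, so the destination is Bb major.
Check: the diatonic triads of Bb major are Bb (I), Cm (ii), Dm (iii), Eb (IV), F (V), Gm (vi), Adim (vii°) — Bb is indeed I.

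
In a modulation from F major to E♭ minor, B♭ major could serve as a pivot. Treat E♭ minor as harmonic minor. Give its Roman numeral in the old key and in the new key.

The scale of F major is F G A B♭ C D E; B♭ is degree 4, and the triad built there (B♭-D-F) is major, so it is IV.
The scale of E♭ minor (harmonic minor) is E♭ F G♭ A♭ B♭ C♭ D; B♭ is degree 5, and the triad built there (B♭-D-F) is major, so it is V.

IV in F major; V in E♭ minor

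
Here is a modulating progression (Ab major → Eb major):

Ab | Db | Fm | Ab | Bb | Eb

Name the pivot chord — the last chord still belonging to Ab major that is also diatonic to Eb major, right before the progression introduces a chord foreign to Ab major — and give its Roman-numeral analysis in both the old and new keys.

Chords diatonic to Ab major: Ab, Bbm, Cm, Db, Eb, Fm, Gdim.
Reading the progression, the first chord not in that set is Bb, so the modulation leaves Ab major there.
The chord immediately before Bb is Ab, which is diatonic to both keys: I in Ab major and IV in Eb major.

Ab — I in Ab major, IV in Eb major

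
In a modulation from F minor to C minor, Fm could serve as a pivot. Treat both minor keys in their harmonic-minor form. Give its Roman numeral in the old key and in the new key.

i in F minor; iv in C minor

The scale of F minor (harmonic minor) is F G Ab Bb C Db E; F is degree 1, and the triad built there (F-Ab-C) is minor, so it is i.
The scale of C minor (harmonic minor) is C D Eb F G Ab B; F is degree 4, and the triad built there (F-Ab-C) is minor, so it is iv.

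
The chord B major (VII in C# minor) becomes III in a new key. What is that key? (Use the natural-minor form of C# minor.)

The numeral III denotes a major triad on scale degree 3. With B on degree 3, the tonic of the new key is G#.
Degree 3 carries a major triad in natural-minor keys, so the destination is G# minor.
Check: the diatonic triads of G# minor (natural minor) are G#m (i), A#dim (ii°), B (III), C#m (iv), D#m (v), E (VI), F# (VII) — B major is indeed III.

G# minor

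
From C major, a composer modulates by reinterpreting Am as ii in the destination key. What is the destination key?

G major

The numeral ii denotes a minor triad on scale degree 2. With A on degree 2, the tonic of the new key is G.
Degree 2 carries a minor triad in major keys, so the destination is G major.
Check: the diatonic triads of G major are G (I), Am (ii), Bm (iii), C (IV), D (V), Em (vi), F#dim (vii°) — Am is indeed ii.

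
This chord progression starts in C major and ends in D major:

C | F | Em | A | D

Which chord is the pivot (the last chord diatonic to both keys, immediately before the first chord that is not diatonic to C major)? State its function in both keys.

Em — iii in C major, ii in D major

Chords diatonic to C major: C, Dm, Em, F, G, Am, Bdim.
Reading the progression, the first chord not in that set is A, so the modulation leaves C major there.
The chord immediately before A is Em, which is diatonic to both keys: iii in C major and ii in D major.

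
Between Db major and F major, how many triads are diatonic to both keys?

0

Diatonic triads of Db major: Db (I), Ebm (ii), Fm (iii), Gb (IV), Ab (V), Bbm (vi), Cdim (vii°).
Diatonic triads of F major: F (I), Gm (ii), Am (iii), Bb (IV), C (V), Dm (vi), Edim (vii°).
No triad has the same root and quality in both keys.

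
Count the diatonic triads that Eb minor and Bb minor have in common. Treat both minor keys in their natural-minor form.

4

Diatonic triads of Eb minor (natural minor): Ebm (i), Fdim (ii°), Gb (III), Abm (iv), Bbm (v), Cb (VI), Db (VII).
Diatonic triads of Bb minor (natural minor): Bbm (i), Cdim (ii°), Db (III), Ebm (iv), Fm (v), Gb (VI), Ab (VII).
Matching root and quality in both lists: Ebm, Gb, Bbm, Db.
That gives 4 common triads.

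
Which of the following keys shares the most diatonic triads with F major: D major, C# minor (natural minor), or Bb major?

Bb major

Triads of F major: F major (I), G minor (ii), A minor (iii), Bb major (IV), C major (V), D minor (vi), E diminished (vii°).
D major shares 0: none.
C# minor (natural minor) shares 0: none.
Bb major shares 4: F, Gm, Bb, Dm.
The most common triads (4) are shared with Bb major.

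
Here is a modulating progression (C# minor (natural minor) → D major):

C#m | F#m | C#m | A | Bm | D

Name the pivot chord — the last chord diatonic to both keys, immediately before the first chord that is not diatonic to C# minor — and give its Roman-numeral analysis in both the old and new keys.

A — VI in C# minor, V in D major

Chords diatonic to C# minor: C#m, D#dim, E, F#m, G#m, A, B.
Reading the progression, the first chord not in that set is Bm, so the modulation leaves C# minor there.
The chord immediately before Bm is A, which is diatonic to both keys: VI in C# minor and V in D major.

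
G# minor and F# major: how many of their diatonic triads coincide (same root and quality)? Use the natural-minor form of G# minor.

4

Diatonic triads of G# minor (natural minor): G#m (i), A#dim (ii°), B (III), C#m (iv), D#m (v), E (VI), F# (VII).
Diatonic triads of F# major: F# (I), G#m (ii), A#m (iii), B (IV), C# (V), D#m (vi), E#dim (vii°).
Matching root and quality in both lists: G#m, B, D#m, F#.
That gives 4 common triads.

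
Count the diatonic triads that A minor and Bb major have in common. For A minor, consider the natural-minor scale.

2

Diatonic triads of A minor (natural minor): Am (i), Bdim (ii°), C (III), Dm (iv), Em (v), F (VI), G (VII).
Diatonic triads of Bb major: Bb (I), Cm (ii), Dm (iii), Eb (IV), F (V), Gm (vi), Adim (vii°).
Matching root and quality in both lists: Dm, F.
That gives 2 common triads.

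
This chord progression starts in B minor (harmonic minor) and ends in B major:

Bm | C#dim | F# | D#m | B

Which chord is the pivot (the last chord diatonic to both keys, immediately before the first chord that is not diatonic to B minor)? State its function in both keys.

F# — V in B minor, V in B major

Chords diatonic to B minor: Bm, C#dim, Daug, Em, F#, G, A#dim.
Reading the progression, the first chord not in that set is D#m, so the modulation leaves B minor there.
The chord immediately before D#m is F#, which is diatonic to both keys: V in B minor and V in B major.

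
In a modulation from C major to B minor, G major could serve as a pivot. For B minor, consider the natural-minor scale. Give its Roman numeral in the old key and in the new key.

V in C major; VI in B minor

The scale of C major is C D E F G A B; G is degree 5, and the triad built there (G-B-D) is major, so it is V.
The scale of B minor (natural minor) is B C# D E F# G A; G is degree 6, and the triad built there (G-B-D) is major, so it is VI.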